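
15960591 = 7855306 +8105285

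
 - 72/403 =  - 72/403= - 0.18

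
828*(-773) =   -  640044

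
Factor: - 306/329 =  - 2^1 * 3^2*7^( - 1 ) *17^1*47^( - 1)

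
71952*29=2086608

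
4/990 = 2/495 = 0.00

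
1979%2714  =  1979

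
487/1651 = 487/1651 = 0.29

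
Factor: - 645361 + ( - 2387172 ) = -3032533=- 7^1*19^1*151^2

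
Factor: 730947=3^1*7^1*34807^1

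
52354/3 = 17451 + 1/3 = 17451.33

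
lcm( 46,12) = 276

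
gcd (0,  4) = 4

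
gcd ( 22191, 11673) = 3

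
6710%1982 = 764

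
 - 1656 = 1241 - 2897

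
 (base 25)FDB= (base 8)22757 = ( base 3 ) 111022200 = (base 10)9711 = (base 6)112543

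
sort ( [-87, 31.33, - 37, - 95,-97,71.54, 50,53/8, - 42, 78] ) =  [ - 97, - 95, - 87, - 42, - 37,53/8, 31.33 , 50, 71.54, 78 ] 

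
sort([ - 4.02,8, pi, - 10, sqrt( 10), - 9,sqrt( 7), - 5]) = [ - 10,-9 , - 5, - 4.02, sqrt( 7), pi, sqrt( 10),8] 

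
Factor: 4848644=2^2*919^1 * 1319^1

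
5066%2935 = 2131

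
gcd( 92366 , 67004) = 2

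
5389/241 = 5389/241 = 22.36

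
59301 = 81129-21828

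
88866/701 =88866/701 = 126.77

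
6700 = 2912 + 3788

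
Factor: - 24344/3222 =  -68/9 = - 2^2*3^( - 2) * 17^1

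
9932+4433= 14365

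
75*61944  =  4645800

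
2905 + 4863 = 7768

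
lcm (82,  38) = 1558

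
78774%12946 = 1098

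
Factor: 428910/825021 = 2^1*3^(-1)*5^1*17^1*109^( - 1 ) =170/327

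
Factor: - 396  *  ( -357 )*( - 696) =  - 2^5*3^4* 7^1*11^1*17^1*29^1 = - 98394912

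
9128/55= 9128/55 = 165.96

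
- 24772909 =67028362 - 91801271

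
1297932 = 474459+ 823473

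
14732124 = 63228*233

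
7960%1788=808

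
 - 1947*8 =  - 15576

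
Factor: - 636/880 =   -  159/220 = -2^(-2)* 3^1*5^( - 1)*11^( - 1)*53^1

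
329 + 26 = 355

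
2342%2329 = 13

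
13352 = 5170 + 8182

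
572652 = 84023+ 488629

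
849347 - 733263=116084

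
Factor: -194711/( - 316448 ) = 571/928 = 2^( - 5)*29^ (-1)*571^1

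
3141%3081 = 60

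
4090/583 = 4090/583 = 7.02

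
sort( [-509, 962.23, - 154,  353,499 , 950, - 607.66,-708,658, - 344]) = [ - 708, - 607.66, - 509,-344,- 154,353, 499, 658  ,  950, 962.23]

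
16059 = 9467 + 6592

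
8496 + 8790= 17286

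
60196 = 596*101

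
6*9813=58878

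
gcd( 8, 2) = 2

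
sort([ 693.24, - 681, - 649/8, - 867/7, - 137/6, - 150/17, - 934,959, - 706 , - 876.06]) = [ - 934, - 876.06, - 706, - 681, - 867/7 , - 649/8, - 137/6, - 150/17,693.24,  959]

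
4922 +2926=7848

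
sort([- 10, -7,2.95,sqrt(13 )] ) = [ - 10, - 7,2.95, sqrt( 13 ) ] 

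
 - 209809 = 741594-951403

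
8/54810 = 4/27405 = 0.00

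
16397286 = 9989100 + 6408186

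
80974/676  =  40487/338 = 119.78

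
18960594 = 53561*354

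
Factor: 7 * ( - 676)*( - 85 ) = 402220 = 2^2*5^1*7^1*13^2 * 17^1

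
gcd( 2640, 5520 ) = 240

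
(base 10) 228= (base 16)E4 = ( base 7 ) 444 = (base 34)6O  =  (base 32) 74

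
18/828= 1/46 =0.02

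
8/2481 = 8/2481 = 0.00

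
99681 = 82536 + 17145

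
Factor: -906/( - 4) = 453/2 = 2^( - 1)*3^1*151^1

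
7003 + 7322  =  14325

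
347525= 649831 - 302306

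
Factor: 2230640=2^4*5^1* 27883^1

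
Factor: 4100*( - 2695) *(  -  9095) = 2^2*5^4*7^2* 11^1 * 17^1 * 41^1*107^1 = 100495202500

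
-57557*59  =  -3395863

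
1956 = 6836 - 4880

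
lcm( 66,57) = 1254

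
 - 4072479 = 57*( - 71447 ) 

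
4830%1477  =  399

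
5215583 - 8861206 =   -  3645623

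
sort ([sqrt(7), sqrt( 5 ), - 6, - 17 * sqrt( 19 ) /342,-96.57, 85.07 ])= [ - 96.57, - 6,- 17*sqrt( 19 ) /342,sqrt(5),sqrt( 7), 85.07 ] 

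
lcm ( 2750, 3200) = 176000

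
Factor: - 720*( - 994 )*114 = 81587520=2^6*3^3*5^1*7^1*19^1*71^1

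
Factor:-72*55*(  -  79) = 312840  =  2^3  *  3^2*5^1*11^1*79^1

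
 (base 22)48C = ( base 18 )6A0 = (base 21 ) 4h3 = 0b100001001100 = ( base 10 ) 2124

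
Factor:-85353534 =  - 2^1* 3^3*7^1*349^1*647^1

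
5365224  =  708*7578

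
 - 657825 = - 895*735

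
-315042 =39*( - 8078 ) 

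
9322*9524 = 88782728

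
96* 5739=550944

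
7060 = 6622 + 438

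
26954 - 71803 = -44849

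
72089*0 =0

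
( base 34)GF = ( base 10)559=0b1000101111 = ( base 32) HF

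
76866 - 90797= -13931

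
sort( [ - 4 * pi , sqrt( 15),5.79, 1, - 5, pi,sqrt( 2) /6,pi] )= [ - 4 * pi,  -  5,sqrt( 2 )/6,1, pi,pi, sqrt(15 ), 5.79]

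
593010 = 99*5990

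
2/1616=1/808 = 0.00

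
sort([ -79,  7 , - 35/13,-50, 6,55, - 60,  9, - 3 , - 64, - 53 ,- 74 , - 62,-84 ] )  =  [ - 84 ,-79, -74,-64,-62, - 60,  -  53 ,-50,  -  3,-35/13, 6, 7 , 9, 55]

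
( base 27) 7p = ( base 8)326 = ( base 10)214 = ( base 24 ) 8m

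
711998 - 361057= 350941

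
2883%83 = 61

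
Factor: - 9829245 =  - 3^1*5^1 * 655283^1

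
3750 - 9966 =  - 6216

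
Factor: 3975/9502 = 2^( - 1 )*3^1*5^2*53^1*4751^( - 1 )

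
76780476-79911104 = -3130628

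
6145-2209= 3936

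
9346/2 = 4673 = 4673.00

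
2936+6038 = 8974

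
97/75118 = 97/75118 = 0.00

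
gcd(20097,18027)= 9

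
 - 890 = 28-918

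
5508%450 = 108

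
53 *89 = 4717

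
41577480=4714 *8820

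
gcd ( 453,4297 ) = 1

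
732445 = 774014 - 41569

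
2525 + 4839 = 7364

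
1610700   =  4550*354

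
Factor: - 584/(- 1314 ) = 2^2*3^( - 2)  =  4/9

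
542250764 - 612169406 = -69918642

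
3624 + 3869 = 7493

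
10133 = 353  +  9780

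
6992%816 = 464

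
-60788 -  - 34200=-26588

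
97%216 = 97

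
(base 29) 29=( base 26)2F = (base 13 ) 52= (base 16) 43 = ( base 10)67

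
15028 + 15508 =30536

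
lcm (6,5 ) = 30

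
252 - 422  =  -170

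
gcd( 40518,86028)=6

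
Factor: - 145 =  - 5^1*29^1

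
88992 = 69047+19945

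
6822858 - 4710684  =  2112174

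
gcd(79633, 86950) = 1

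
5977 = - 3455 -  - 9432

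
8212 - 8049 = 163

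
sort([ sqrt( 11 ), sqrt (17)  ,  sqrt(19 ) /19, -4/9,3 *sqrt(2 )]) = [ - 4/9, sqrt(19 ) /19,sqrt( 11), sqrt(17), 3 * sqrt(2 )] 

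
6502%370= 212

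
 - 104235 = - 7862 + - 96373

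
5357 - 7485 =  - 2128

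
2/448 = 1/224 =0.00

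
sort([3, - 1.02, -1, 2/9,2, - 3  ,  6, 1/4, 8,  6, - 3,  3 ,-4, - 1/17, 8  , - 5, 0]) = [ - 5, - 4, -3, - 3, - 1.02, - 1, - 1/17, 0,2/9,  1/4,2,3, 3,6,6,8,8]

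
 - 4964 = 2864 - 7828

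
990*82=81180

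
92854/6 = 15475 + 2/3=15475.67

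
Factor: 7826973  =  3^1*7^1*11^1*31^1*1093^1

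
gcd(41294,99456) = 2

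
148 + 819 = 967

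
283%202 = 81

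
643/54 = 11 + 49/54 = 11.91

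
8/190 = 4/95= 0.04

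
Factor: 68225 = 5^2*2729^1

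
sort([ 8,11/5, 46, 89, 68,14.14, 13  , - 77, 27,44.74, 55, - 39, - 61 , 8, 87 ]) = [ - 77, -61,  -  39, 11/5,8, 8, 13 , 14.14, 27, 44.74, 46 , 55 , 68,87, 89] 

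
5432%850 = 332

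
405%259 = 146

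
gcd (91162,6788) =2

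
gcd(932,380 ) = 4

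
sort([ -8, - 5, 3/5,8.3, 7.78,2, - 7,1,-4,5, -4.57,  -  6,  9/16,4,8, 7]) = [ - 8,- 7, - 6,  -  5, - 4.57, - 4 , 9/16,  3/5, 1,  2 , 4, 5,7,7.78,8, 8.3] 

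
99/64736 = 99/64736 = 0.00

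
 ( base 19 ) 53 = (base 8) 142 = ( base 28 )3e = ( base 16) 62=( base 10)98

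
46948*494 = 23192312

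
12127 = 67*181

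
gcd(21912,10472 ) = 88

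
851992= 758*1124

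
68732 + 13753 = 82485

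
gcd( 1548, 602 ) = 86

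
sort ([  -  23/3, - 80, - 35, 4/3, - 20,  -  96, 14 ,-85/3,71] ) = [-96, - 80, - 35,  -  85/3,  -  20,-23/3,4/3,14, 71] 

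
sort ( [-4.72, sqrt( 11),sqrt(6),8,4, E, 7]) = [-4.72, sqrt(6),E, sqrt(11 ), 4,7, 8]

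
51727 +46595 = 98322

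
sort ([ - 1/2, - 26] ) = [ - 26 , - 1/2]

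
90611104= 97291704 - 6680600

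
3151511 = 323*9757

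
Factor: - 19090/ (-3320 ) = 23/4=2^( - 2)* 23^1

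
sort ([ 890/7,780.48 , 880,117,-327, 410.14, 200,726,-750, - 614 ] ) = [ - 750, - 614, - 327, 117, 890/7, 200,410.14, 726,780.48, 880 ]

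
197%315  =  197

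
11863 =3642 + 8221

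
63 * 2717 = 171171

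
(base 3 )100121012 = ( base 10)6998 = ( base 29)899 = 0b1101101010110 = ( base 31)78N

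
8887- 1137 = 7750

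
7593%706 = 533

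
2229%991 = 247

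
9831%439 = 173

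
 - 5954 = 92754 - 98708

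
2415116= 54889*44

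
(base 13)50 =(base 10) 65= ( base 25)2f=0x41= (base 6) 145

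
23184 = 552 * 42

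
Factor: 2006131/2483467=7^( - 2)  *103^1*19477^1*50683^( - 1)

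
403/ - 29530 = -1+29127/29530=- 0.01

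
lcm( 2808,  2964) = 53352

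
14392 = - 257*( - 56)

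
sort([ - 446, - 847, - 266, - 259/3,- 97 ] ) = [ - 847,-446,-266, - 97, - 259/3 ]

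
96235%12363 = 9694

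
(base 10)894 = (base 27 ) 163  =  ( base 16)37e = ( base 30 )TO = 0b1101111110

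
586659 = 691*849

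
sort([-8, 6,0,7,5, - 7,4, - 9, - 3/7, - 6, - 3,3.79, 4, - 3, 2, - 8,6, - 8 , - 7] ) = [ - 9, - 8  , - 8,- 8,  -  7,- 7,-6, - 3, -3, - 3/7,0, 2, 3.79, 4,4 , 5, 6,6,7 ] 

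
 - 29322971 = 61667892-90990863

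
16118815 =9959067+6159748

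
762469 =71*10739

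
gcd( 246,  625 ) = 1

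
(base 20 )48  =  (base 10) 88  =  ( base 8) 130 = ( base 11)80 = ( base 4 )1120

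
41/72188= 41/72188  =  0.00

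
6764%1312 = 204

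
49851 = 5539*9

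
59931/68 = 881+23/68=881.34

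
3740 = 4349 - 609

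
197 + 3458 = 3655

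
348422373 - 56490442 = 291931931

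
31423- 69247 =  - 37824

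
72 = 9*8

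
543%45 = 3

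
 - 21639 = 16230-37869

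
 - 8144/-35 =8144/35 = 232.69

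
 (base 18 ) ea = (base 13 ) 172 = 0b100000110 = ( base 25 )ac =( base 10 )262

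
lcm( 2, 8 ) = 8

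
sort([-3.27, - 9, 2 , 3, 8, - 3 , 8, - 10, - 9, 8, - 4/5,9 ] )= [ - 10, - 9, - 9, - 3.27, - 3, - 4/5,2,3,8,8, 8 , 9] 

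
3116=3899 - 783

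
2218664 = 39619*56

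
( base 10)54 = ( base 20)2E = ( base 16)36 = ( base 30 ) 1o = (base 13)42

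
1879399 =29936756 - 28057357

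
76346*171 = 13055166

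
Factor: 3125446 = 2^1*29^1*53887^1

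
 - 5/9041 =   -  1 + 9036/9041 = -0.00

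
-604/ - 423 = 1  +  181/423 =1.43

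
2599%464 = 279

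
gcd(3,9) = 3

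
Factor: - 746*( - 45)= 33570  =  2^1*3^2*5^1*373^1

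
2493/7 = 356 + 1/7 = 356.14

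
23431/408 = 57 + 175/408  =  57.43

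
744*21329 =15868776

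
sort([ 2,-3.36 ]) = [-3.36,2] 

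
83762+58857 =142619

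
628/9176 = 157/2294 =0.07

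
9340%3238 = 2864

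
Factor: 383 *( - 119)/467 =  - 45577/467 = - 7^1*17^1 * 383^1 * 467^( - 1 ) 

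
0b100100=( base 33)13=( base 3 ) 1100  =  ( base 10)36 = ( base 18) 20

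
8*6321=50568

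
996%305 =81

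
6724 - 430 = 6294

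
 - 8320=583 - 8903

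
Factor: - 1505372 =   -  2^2* 11^1*34213^1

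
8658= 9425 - 767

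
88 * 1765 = 155320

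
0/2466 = 0 = 0.00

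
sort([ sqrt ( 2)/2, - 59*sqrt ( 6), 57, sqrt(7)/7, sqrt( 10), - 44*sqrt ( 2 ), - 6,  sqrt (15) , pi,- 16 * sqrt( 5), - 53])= [ - 59*sqrt( 6 ), - 44 * sqrt(2), - 53,  -  16*sqrt ( 5 ), - 6,sqrt( 7)/7, sqrt(2)/2, pi,sqrt(10), sqrt( 15), 57 ]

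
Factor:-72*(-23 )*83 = 2^3* 3^2*23^1*83^1 = 137448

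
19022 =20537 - 1515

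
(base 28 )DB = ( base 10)375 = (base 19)10E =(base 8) 567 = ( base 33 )BC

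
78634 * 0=0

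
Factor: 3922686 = 2^1*3^2 * 383^1*569^1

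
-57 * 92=-5244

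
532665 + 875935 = 1408600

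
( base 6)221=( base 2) 1010101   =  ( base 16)55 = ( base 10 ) 85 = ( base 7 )151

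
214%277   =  214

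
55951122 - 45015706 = 10935416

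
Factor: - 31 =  - 31^1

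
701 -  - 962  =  1663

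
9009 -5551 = 3458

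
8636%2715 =491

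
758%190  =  188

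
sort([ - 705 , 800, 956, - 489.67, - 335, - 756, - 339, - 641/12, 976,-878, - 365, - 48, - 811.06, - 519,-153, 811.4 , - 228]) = [ - 878,-811.06, - 756, - 705, - 519, - 489.67,-365, - 339  , - 335,-228, - 153,  -  641/12, - 48, 800 , 811.4,  956, 976 ]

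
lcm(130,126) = 8190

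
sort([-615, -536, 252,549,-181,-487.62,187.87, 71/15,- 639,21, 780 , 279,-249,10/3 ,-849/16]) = [ - 639, - 615, - 536, - 487.62, - 249, - 181, - 849/16,10/3, 71/15,21,187.87,252 , 279,549,780]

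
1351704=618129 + 733575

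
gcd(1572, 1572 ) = 1572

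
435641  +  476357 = 911998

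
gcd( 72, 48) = 24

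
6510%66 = 42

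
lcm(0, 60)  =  0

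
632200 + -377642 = 254558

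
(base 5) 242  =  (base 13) 57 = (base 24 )30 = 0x48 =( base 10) 72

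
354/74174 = 177/37087 = 0.00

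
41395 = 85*487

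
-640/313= - 3+299/313  =  - 2.04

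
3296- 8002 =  - 4706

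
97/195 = 97/195 = 0.50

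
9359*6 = 56154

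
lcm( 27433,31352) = 219464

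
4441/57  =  77+52/57 = 77.91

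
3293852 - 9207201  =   - 5913349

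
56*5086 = 284816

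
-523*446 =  - 233258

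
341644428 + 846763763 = 1188408191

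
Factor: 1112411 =29^1*89^1*431^1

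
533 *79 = 42107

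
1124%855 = 269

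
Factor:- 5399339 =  - 11^1*490849^1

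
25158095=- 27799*(  -  905)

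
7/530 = 7/530 = 0.01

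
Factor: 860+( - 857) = 3^1  =  3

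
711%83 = 47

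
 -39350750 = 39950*( - 985 )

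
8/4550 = 4/2275=0.00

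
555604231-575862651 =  - 20258420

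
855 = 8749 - 7894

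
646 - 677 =  -  31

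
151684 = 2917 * 52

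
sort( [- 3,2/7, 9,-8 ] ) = [ - 8 , - 3, 2/7  ,  9] 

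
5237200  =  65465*80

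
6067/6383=6067/6383 =0.95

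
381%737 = 381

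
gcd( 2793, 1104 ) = 3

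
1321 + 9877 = 11198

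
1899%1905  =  1899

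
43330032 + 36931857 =80261889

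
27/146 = 27/146=0.18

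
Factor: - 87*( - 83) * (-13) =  - 3^1*13^1 *29^1*83^1 = -  93873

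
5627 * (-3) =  - 16881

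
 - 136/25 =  - 6+14/25  =  - 5.44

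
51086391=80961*631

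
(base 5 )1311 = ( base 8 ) 316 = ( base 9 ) 248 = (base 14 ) 10A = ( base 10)206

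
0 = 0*699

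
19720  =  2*9860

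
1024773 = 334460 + 690313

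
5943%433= 314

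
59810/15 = 11962/3 = 3987.33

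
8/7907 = 8/7907 = 0.00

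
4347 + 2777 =7124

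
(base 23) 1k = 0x2B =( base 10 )43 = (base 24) 1J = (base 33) 1A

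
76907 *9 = 692163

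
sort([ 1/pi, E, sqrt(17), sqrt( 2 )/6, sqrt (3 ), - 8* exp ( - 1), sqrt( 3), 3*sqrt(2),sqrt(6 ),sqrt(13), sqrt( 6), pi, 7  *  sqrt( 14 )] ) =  [ - 8 * exp( - 1 ), sqrt( 2 )/6, 1/pi , sqrt( 3),sqrt(3),sqrt( 6 ), sqrt (6 ),E, pi,  sqrt(13),sqrt(17 ),3*sqrt(2), 7*sqrt(14) ]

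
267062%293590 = 267062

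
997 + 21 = 1018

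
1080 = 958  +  122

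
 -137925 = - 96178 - 41747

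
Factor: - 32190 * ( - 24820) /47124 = 3916450/231 = 2^1*3^( - 1)*5^2*7^ ( - 1 )*11^( - 1)*29^1 * 37^1*73^1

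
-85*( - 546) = 46410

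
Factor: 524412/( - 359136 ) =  - 2^( - 3 ) * 7^1*29^ (- 1 )*43^( - 1)*2081^1 = - 14567/9976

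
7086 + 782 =7868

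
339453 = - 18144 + 357597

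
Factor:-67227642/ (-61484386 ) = 3^2*1471^1 * 2539^1*30742193^(-1 ) = 33613821/30742193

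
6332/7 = 904 + 4/7= 904.57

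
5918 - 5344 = 574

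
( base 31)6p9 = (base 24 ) B8M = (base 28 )89Q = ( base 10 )6550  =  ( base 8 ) 14626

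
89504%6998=5528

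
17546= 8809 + 8737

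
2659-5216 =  - 2557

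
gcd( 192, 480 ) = 96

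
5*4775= 23875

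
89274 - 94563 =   -  5289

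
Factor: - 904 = -2^3*113^1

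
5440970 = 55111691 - 49670721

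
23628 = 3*7876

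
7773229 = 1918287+5854942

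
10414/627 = 16 + 382/627 = 16.61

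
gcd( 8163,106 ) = 1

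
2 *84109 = 168218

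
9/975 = 3/325= 0.01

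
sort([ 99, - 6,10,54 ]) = [ - 6,10,54,99]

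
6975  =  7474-499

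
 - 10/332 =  - 1 + 161/166 = - 0.03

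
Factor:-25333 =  - 7^2*11^1*47^1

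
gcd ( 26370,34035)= 15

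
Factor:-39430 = - 2^1 * 5^1 *3943^1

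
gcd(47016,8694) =18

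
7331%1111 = 665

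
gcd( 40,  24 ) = 8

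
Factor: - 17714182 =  - 2^1*8857091^1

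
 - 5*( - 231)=1155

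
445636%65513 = 52558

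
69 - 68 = 1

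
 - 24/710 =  - 12/355 =-0.03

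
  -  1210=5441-6651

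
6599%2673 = 1253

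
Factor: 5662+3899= 3^1*3187^1 = 9561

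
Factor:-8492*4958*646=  - 27198755056  =  -2^4*11^1*17^1*19^1*37^1*67^1*193^1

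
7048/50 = 3524/25 = 140.96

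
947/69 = 13 + 50/69 =13.72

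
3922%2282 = 1640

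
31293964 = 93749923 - 62455959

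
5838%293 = 271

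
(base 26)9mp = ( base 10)6681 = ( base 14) 2613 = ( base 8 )15031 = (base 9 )10143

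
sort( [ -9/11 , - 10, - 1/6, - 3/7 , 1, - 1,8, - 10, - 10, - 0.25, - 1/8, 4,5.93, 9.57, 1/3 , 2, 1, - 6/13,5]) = [ - 10, - 10, - 10, - 1 , - 9/11, - 6/13, - 3/7, - 0.25, - 1/6, - 1/8 , 1/3,1, 1,2, 4,5,5.93,8, 9.57]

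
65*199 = 12935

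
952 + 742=1694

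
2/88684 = 1/44342 = 0.00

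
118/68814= 59/34407= 0.00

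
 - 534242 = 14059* (-38)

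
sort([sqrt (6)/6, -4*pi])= [ - 4*pi,sqrt( 6 ) /6 ]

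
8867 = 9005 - 138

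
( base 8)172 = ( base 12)A2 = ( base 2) 1111010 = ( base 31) 3t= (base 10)122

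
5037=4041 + 996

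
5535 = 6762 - 1227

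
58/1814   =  29/907= 0.03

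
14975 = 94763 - 79788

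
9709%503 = 152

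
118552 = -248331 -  - 366883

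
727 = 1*727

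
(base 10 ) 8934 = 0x22E6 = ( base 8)21346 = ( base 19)15e4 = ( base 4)2023212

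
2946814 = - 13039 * ( - 226)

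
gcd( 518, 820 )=2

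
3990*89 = 355110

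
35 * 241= 8435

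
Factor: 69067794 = 2^1*3^1*743^1 * 15493^1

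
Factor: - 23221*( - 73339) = 7^1*11^1*2111^1*10477^1 = 1703004919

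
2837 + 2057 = 4894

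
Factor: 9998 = 2^1*4999^1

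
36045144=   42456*849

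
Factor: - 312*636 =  - 2^5*3^2 *13^1*53^1 =-198432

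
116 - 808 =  - 692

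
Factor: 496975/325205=515/337=5^1 * 103^1 *337^ (  -  1) 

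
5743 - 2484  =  3259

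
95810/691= 138 + 452/691 = 138.65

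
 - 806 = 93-899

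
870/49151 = 870/49151 = 0.02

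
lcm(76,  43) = 3268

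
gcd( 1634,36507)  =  43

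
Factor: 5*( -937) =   -  5^1*937^1 = - 4685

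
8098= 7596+502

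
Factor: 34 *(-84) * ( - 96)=2^8*3^2 * 7^1 * 17^1 = 274176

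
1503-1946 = -443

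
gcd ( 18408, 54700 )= 4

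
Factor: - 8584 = -2^3*29^1 * 37^1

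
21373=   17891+3482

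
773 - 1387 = - 614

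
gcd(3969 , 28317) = 3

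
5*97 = 485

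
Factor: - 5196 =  - 2^2*3^1*433^1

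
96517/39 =2474+ 31/39 = 2474.79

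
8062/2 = 4031= 4031.00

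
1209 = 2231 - 1022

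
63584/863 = 63584/863 = 73.68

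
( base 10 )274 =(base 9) 334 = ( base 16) 112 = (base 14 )158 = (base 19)e8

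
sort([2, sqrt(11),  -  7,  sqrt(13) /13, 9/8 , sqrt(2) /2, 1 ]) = [- 7, sqrt(13)/13, sqrt(2 ) /2, 1, 9/8, 2, sqrt( 11 )] 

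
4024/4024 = 1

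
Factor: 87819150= 2^1*3^1*5^2 * 585461^1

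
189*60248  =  11386872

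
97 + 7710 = 7807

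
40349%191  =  48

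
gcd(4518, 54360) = 18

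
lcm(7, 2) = 14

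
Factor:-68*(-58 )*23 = 2^3*17^1  *23^1*29^1 = 90712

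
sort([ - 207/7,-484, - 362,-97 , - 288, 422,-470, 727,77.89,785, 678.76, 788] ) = [ - 484, - 470, - 362, - 288,-97, - 207/7,77.89, 422,678.76,  727 , 785,788 ]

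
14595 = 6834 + 7761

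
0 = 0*9825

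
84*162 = 13608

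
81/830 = 81/830 = 0.10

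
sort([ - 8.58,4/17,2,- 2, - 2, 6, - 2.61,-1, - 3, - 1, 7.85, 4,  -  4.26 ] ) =[-8.58 , -4.26, - 3, - 2.61, - 2, - 2,-1, - 1,4/17, 2,4,6, 7.85]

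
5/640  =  1/128 = 0.01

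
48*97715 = 4690320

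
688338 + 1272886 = 1961224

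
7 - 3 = 4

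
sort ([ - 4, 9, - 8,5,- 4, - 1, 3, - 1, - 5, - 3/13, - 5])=[ -8 , - 5, - 5, -4 , - 4,- 1, - 1 , - 3/13 , 3,  5,9]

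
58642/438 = 29321/219= 133.89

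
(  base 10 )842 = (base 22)1G6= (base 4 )31022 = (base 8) 1512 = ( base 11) 6a6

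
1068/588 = 1 + 40/49=1.82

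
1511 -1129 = 382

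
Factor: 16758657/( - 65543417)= - 3^4*206897^1*65543417^( - 1) 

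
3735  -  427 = 3308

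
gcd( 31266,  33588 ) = 54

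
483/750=161/250 = 0.64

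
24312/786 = 4052/131 = 30.93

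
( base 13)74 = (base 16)5f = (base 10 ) 95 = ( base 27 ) 3E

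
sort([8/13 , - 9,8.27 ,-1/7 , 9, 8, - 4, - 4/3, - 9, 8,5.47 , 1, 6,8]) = [ - 9,- 9, - 4,  -  4/3 ,- 1/7 , 8/13 , 1 , 5.47,6 , 8, 8 , 8,8.27, 9]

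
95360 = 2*47680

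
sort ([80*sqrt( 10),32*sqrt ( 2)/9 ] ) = [ 32*sqrt(2) /9,80*sqrt(10)]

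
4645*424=1969480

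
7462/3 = 2487 + 1/3 = 2487.33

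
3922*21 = 82362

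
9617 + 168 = 9785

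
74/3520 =37/1760 = 0.02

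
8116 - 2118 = 5998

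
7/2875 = 7/2875 = 0.00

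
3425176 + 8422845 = 11848021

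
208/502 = 104/251 = 0.41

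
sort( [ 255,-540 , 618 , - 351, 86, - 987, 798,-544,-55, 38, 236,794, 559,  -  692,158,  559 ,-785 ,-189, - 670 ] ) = [  -  987,-785,-692, - 670, - 544, - 540,- 351,- 189,- 55,  38,86, 158,236,255, 559,559, 618, 794, 798]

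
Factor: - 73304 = -2^3*7^2*11^1*17^1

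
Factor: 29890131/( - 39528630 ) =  - 2^( - 1 )  *3^( - 1 ) * 5^ ( - 1)*17^1 * 157^1*293^( - 1 )*1499^( - 1)*3733^1 = -9963377/13176210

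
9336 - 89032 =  - 79696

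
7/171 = 7/171 = 0.04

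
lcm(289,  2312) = 2312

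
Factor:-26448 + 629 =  - 25819 = -25819^1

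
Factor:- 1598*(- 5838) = 9329124=2^2*3^1*7^1*17^1*47^1 * 139^1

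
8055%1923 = 363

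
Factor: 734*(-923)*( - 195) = 132108990 = 2^1*3^1*5^1 * 13^2*71^1*367^1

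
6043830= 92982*65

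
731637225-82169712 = 649467513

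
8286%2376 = 1158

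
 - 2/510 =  - 1/255 = -0.00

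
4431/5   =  886 + 1/5 = 886.20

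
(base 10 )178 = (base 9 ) 217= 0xB2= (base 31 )5N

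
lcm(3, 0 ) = 0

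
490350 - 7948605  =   - 7458255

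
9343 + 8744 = 18087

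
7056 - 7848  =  -792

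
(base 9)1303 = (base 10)975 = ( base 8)1717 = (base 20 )28f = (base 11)807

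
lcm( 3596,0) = 0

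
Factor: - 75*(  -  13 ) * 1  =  3^1*5^2*13^1 = 975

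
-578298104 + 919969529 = 341671425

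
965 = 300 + 665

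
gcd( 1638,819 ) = 819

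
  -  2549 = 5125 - 7674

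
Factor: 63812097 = 3^3 * 23^1*211^1* 487^1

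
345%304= 41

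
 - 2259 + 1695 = - 564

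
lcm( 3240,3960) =35640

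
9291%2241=327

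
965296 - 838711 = 126585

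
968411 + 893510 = 1861921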